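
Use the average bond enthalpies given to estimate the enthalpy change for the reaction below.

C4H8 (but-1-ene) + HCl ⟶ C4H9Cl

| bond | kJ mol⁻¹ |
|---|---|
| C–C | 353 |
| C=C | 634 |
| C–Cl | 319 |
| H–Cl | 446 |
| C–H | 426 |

ΔH ≈ −18 kJ

Bonds broken (reactants):
  C–C: 2 × 353 = 706
  C–H: 8 × 426 = 3408
  C=C: 1 × 634 = 634
  H–Cl: 1 × 446 = 446
  Σ(broken) = 5194 kJ
Bonds formed (products):
  C–C: 3 × 353 = 1059
  C–Cl: 1 × 319 = 319
  C–H: 9 × 426 = 3834
  Σ(formed) = 5212 kJ
ΔH = Σ(broken) − Σ(formed) = 5194 − 5212 = −18 kJ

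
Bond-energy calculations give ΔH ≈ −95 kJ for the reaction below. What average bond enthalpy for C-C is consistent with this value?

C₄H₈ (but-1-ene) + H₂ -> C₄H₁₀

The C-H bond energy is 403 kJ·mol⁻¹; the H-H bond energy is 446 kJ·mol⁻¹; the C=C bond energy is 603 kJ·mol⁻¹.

D(C-C) ≈ 338 kJ/mol

Let D be the C-C bond energy.
Σ(broken) = 2×D + 8×403 + 1×603 + 1×446 = 4273 + 2D
Σ(formed) = 3×D + 10×403 = 4030 + 3D
ΔH = Σ(broken) − Σ(formed) = (4273 + 2D) − (4030 + 3D) = +243 − D
Setting this equal to −95 kJ gives D = 338 kJ/mol.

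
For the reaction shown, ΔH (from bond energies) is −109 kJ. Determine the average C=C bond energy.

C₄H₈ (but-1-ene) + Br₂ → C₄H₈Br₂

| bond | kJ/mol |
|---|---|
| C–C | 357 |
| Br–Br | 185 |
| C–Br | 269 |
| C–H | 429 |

Let D be the C=C bond energy.
Σ(broken) = 1×185 + 2×357 + 8×429 + 1×D = 4331 + D
Σ(formed) = 2×269 + 3×357 + 8×429 = 5041
ΔH = Σ(broken) − Σ(formed) = (4331 + D) − (5041) = −710 + D
Setting this equal to −109 kJ gives D = 601 kJ/mol.

D(C=C) ≈ 601 kJ/mol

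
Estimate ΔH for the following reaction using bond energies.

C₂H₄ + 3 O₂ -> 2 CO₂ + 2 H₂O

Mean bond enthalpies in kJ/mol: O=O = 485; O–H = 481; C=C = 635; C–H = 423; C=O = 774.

Bonds broken (reactants):
  C–H: 4 × 423 = 1692
  C=C: 1 × 635 = 635
  O=O: 3 × 485 = 1455
  Σ(broken) = 3782 kJ
Bonds formed (products):
  C=O: 4 × 774 = 3096
  O–H: 4 × 481 = 1924
  Σ(formed) = 5020 kJ
ΔH = Σ(broken) − Σ(formed) = 3782 − 5020 = −1238 kJ

ΔH ≈ −1238 kJ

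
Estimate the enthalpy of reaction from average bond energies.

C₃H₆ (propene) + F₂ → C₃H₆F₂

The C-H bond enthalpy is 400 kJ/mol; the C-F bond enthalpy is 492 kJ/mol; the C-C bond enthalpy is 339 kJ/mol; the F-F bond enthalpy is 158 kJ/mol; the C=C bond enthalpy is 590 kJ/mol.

ΔH ≈ −575 kJ

Bonds broken (reactants):
  C-C: 1 × 339 = 339
  C-H: 6 × 400 = 2400
  C=C: 1 × 590 = 590
  F-F: 1 × 158 = 158
  Σ(broken) = 3487 kJ
Bonds formed (products):
  C-C: 2 × 339 = 678
  C-F: 2 × 492 = 984
  C-H: 6 × 400 = 2400
  Σ(formed) = 4062 kJ
ΔH = Σ(broken) − Σ(formed) = 3487 − 4062 = −575 kJ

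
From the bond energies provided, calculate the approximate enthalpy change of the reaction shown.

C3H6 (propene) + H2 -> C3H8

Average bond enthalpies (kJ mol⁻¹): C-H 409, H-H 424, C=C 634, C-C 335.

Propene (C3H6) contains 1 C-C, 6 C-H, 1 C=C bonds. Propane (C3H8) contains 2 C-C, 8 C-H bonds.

ΔH ≈ −95 kJ

Bonds broken (reactants):
  C-C: 1 × 335 = 335
  C-H: 6 × 409 = 2454
  C=C: 1 × 634 = 634
  H-H: 1 × 424 = 424
  Σ(broken) = 3847 kJ
Bonds formed (products):
  C-C: 2 × 335 = 670
  C-H: 8 × 409 = 3272
  Σ(formed) = 3942 kJ
ΔH = Σ(broken) − Σ(formed) = 3847 − 3942 = −95 kJ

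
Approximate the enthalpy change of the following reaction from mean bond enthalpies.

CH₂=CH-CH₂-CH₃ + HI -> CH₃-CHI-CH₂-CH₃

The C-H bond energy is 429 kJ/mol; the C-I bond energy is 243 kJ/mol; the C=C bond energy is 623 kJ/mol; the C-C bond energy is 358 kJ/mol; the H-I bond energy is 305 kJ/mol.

Bonds broken (reactants):
  C-C: 2 × 358 = 716
  C-H: 8 × 429 = 3432
  C=C: 1 × 623 = 623
  H-I: 1 × 305 = 305
  Σ(broken) = 5076 kJ
Bonds formed (products):
  C-C: 3 × 358 = 1074
  C-H: 9 × 429 = 3861
  C-I: 1 × 243 = 243
  Σ(formed) = 5178 kJ
ΔH = Σ(broken) − Σ(formed) = 5076 − 5178 = −102 kJ

ΔH ≈ −102 kJ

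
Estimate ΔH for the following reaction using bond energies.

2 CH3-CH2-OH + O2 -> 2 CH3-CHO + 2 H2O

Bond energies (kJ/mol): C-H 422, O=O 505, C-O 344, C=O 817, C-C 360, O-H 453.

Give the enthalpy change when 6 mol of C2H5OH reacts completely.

Bonds broken (reactants):
  C-C: 2 × 360 = 720
  C-H: 10 × 422 = 4220
  C-O: 2 × 344 = 688
  O-H: 2 × 453 = 906
  O=O: 1 × 505 = 505
  Σ(broken) = 7039 kJ
Bonds formed (products):
  C-C: 2 × 360 = 720
  C-H: 8 × 422 = 3376
  C=O: 2 × 817 = 1634
  O-H: 4 × 453 = 1812
  Σ(formed) = 7542 kJ
ΔH = Σ(broken) − Σ(formed) = 7039 − 7542 = −503 kJ
For 3× the reaction as written: 3 × (−503) = −1509 kJ

ΔH = −1509 kJ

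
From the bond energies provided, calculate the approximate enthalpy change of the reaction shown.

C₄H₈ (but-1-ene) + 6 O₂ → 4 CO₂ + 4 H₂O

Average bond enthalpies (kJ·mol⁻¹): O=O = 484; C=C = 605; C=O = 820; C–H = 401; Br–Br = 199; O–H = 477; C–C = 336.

ΔH ≈ −2987 kJ

Bonds broken (reactants):
  C–C: 2 × 336 = 672
  C–H: 8 × 401 = 3208
  C=C: 1 × 605 = 605
  O=O: 6 × 484 = 2904
  Σ(broken) = 7389 kJ
Bonds formed (products):
  C=O: 8 × 820 = 6560
  O–H: 8 × 477 = 3816
  Σ(formed) = 10376 kJ
ΔH = Σ(broken) − Σ(formed) = 7389 − 10376 = −2987 kJ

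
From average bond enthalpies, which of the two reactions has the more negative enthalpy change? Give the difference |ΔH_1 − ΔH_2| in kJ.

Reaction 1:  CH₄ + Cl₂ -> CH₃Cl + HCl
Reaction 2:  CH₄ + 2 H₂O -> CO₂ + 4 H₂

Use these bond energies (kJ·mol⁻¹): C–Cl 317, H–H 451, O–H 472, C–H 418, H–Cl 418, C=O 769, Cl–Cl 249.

Reaction 1, by 286 kJ

Reaction 1:
  Bonds broken (reactants):
    C–H: 4 × 418 = 1672
    Cl–Cl: 1 × 249 = 249
    Σ(broken) = 1921 kJ
  Bonds formed (products):
    C–Cl: 1 × 317 = 317
    C–H: 3 × 418 = 1254
    H–Cl: 1 × 418 = 418
    Σ(formed) = 1989 kJ
  ΔH_1 = 1921 − 1989 = −68 kJ
Reaction 2:
  Bonds broken (reactants):
    C–H: 4 × 418 = 1672
    O–H: 4 × 472 = 1888
    Σ(broken) = 3560 kJ
  Bonds formed (products):
    C=O: 2 × 769 = 1538
    H–H: 4 × 451 = 1804
    Σ(formed) = 3342 kJ
  ΔH_2 = 3560 − 3342 = +218 kJ
ΔH_1 − ΔH_2 = −286 kJ, so reaction 1 has the more negative ΔH; |ΔH_1 − ΔH_2| = 286 kJ.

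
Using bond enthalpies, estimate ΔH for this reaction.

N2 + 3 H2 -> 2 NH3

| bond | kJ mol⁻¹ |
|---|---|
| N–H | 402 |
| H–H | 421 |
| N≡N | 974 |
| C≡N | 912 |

Bonds broken (reactants):
  H–H: 3 × 421 = 1263
  N≡N: 1 × 974 = 974
  Σ(broken) = 2237 kJ
Bonds formed (products):
  N–H: 6 × 402 = 2412
  Σ(formed) = 2412 kJ
ΔH = Σ(broken) − Σ(formed) = 2237 − 2412 = −175 kJ

ΔH ≈ −175 kJ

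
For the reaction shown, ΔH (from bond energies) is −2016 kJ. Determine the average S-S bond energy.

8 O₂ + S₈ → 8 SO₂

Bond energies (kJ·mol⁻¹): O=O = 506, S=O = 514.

D(S-S) ≈ 270 kJ/mol

Let D be the S-S bond energy.
Σ(broken) = 8×506 + 8×D = 4048 + 8D
Σ(formed) = 16×514 = 8224
ΔH = Σ(broken) − Σ(formed) = (4048 + 8D) − (8224) = −4176 + 8D
Setting this equal to −2016 kJ gives 8D = 2160, so D = 270 kJ/mol.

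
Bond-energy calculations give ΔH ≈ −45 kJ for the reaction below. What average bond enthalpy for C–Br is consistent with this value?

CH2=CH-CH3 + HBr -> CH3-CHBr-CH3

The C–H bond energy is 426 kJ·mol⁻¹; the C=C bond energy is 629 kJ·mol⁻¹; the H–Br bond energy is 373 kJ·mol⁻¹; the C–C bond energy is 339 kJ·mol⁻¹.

D(C–Br) ≈ 282 kJ/mol

Let D be the C–Br bond energy.
Σ(broken) = 1×339 + 6×426 + 1×629 + 1×373 = 3897
Σ(formed) = 1×D + 2×339 + 7×426 = 3660 + D
ΔH = Σ(broken) − Σ(formed) = (3897) − (3660 + D) = +237 − D
Setting this equal to −45 kJ gives D = 282 kJ/mol.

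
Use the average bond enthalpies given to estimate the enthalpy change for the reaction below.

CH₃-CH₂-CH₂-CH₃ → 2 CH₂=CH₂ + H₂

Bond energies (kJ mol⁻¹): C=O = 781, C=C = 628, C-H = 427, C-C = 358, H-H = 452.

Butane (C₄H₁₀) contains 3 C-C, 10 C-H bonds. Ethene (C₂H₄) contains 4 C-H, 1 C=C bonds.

ΔH ≈ +220 kJ

Bonds broken (reactants):
  C-C: 3 × 358 = 1074
  C-H: 10 × 427 = 4270
  Σ(broken) = 5344 kJ
Bonds formed (products):
  C-H: 8 × 427 = 3416
  C=C: 2 × 628 = 1256
  H-H: 1 × 452 = 452
  Σ(formed) = 5124 kJ
ΔH = Σ(broken) − Σ(formed) = 5344 − 5124 = +220 kJ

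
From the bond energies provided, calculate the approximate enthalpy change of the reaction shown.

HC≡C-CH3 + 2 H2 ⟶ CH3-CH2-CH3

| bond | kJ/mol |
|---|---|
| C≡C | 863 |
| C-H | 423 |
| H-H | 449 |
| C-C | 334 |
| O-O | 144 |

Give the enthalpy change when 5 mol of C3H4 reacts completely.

ΔH = −1325 kJ

Bonds broken (reactants):
  C≡C: 1 × 863 = 863
  C-C: 1 × 334 = 334
  C-H: 4 × 423 = 1692
  H-H: 2 × 449 = 898
  Σ(broken) = 3787 kJ
Bonds formed (products):
  C-C: 2 × 334 = 668
  C-H: 8 × 423 = 3384
  Σ(formed) = 4052 kJ
ΔH = Σ(broken) − Σ(formed) = 3787 − 4052 = −265 kJ
For 5× the reaction as written: 5 × (−265) = −1325 kJ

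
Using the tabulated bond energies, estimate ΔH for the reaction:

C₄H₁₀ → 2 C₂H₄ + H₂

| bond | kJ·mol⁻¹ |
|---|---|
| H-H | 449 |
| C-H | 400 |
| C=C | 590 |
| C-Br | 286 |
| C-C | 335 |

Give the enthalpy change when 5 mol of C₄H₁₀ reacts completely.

ΔH = +880 kJ

Bonds broken (reactants):
  C-C: 3 × 335 = 1005
  C-H: 10 × 400 = 4000
  Σ(broken) = 5005 kJ
Bonds formed (products):
  C-H: 8 × 400 = 3200
  C=C: 2 × 590 = 1180
  H-H: 1 × 449 = 449
  Σ(formed) = 4829 kJ
ΔH = Σ(broken) − Σ(formed) = 5005 − 4829 = +176 kJ
For 5× the reaction as written: 5 × (+176) = +880 kJ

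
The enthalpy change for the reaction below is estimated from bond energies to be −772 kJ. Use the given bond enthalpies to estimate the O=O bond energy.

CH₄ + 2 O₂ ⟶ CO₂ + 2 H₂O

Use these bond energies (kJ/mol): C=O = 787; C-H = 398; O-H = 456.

Let D be the O=O bond energy.
Σ(broken) = 4×398 + 2×D = 1592 + 2D
Σ(formed) = 2×787 + 4×456 = 3398
ΔH = Σ(broken) − Σ(formed) = (1592 + 2D) − (3398) = −1806 + 2D
Setting this equal to −772 kJ gives 2D = 1034, so D = 517 kJ/mol.

D(O=O) ≈ 517 kJ/mol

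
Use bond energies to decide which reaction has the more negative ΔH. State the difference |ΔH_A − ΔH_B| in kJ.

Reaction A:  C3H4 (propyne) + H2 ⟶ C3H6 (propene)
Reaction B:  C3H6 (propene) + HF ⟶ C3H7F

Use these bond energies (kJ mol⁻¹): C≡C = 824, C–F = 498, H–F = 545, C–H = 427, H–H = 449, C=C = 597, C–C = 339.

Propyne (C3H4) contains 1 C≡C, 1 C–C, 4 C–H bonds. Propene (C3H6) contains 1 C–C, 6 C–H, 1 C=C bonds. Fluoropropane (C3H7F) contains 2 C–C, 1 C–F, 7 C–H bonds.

Reaction A, by 56 kJ

Reaction A:
  Bonds broken (reactants):
    C≡C: 1 × 824 = 824
    C–C: 1 × 339 = 339
    C–H: 4 × 427 = 1708
    H–H: 1 × 449 = 449
    Σ(broken) = 3320 kJ
  Bonds formed (products):
    C–C: 1 × 339 = 339
    C–H: 6 × 427 = 2562
    C=C: 1 × 597 = 597
    Σ(formed) = 3498 kJ
  ΔH_A = 3320 − 3498 = −178 kJ
Reaction B:
  Bonds broken (reactants):
    C–C: 1 × 339 = 339
    C–H: 6 × 427 = 2562
    C=C: 1 × 597 = 597
    H–F: 1 × 545 = 545
    Σ(broken) = 4043 kJ
  Bonds formed (products):
    C–C: 2 × 339 = 678
    C–F: 1 × 498 = 498
    C–H: 7 × 427 = 2989
    Σ(formed) = 4165 kJ
  ΔH_B = 4043 − 4165 = −122 kJ
ΔH_A − ΔH_B = −56 kJ, so reaction A has the more negative ΔH; |ΔH_A − ΔH_B| = 56 kJ.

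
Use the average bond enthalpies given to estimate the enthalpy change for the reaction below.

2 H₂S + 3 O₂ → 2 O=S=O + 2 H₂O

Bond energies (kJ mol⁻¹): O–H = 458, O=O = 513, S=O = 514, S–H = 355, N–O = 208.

ΔH ≈ −929 kJ

Bonds broken (reactants):
  O=O: 3 × 513 = 1539
  S–H: 4 × 355 = 1420
  Σ(broken) = 2959 kJ
Bonds formed (products):
  O–H: 4 × 458 = 1832
  S=O: 4 × 514 = 2056
  Σ(formed) = 3888 kJ
ΔH = Σ(broken) − Σ(formed) = 2959 − 3888 = −929 kJ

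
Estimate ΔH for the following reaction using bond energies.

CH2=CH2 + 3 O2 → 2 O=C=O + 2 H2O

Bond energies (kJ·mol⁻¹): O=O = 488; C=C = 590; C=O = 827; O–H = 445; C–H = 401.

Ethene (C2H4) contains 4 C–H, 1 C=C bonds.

Bonds broken (reactants):
  C–H: 4 × 401 = 1604
  C=C: 1 × 590 = 590
  O=O: 3 × 488 = 1464
  Σ(broken) = 3658 kJ
Bonds formed (products):
  C=O: 4 × 827 = 3308
  O–H: 4 × 445 = 1780
  Σ(formed) = 5088 kJ
ΔH = Σ(broken) − Σ(formed) = 3658 − 5088 = −1430 kJ

ΔH ≈ −1430 kJ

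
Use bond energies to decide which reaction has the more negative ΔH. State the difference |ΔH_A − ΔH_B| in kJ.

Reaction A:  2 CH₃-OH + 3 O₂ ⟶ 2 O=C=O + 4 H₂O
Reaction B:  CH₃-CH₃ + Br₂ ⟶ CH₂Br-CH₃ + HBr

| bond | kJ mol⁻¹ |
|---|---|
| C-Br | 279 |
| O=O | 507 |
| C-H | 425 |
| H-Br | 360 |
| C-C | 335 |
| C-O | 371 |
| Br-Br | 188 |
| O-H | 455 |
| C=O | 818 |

Reaction A:
  Bonds broken (reactants):
    C-H: 6 × 425 = 2550
    C-O: 2 × 371 = 742
    O-H: 2 × 455 = 910
    O=O: 3 × 507 = 1521
    Σ(broken) = 5723 kJ
  Bonds formed (products):
    C=O: 4 × 818 = 3272
    O-H: 8 × 455 = 3640
    Σ(formed) = 6912 kJ
  ΔH_A = 5723 − 6912 = −1189 kJ
Reaction B:
  Bonds broken (reactants):
    Br-Br: 1 × 188 = 188
    C-C: 1 × 335 = 335
    C-H: 6 × 425 = 2550
    Σ(broken) = 3073 kJ
  Bonds formed (products):
    C-Br: 1 × 279 = 279
    C-C: 1 × 335 = 335
    C-H: 5 × 425 = 2125
    H-Br: 1 × 360 = 360
    Σ(formed) = 3099 kJ
  ΔH_B = 3073 − 3099 = −26 kJ
ΔH_A − ΔH_B = −1163 kJ, so reaction A has the more negative ΔH; |ΔH_A − ΔH_B| = 1163 kJ.

Reaction A, by 1163 kJ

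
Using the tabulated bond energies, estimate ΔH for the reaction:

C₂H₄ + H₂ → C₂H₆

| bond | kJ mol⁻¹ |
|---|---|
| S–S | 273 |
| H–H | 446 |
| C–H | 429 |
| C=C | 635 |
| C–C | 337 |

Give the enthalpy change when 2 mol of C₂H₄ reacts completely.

Bonds broken (reactants):
  C–H: 4 × 429 = 1716
  C=C: 1 × 635 = 635
  H–H: 1 × 446 = 446
  Σ(broken) = 2797 kJ
Bonds formed (products):
  C–C: 1 × 337 = 337
  C–H: 6 × 429 = 2574
  Σ(formed) = 2911 kJ
ΔH = Σ(broken) − Σ(formed) = 2797 − 2911 = −114 kJ
For 2× the reaction as written: 2 × (−114) = −228 kJ

ΔH = −228 kJ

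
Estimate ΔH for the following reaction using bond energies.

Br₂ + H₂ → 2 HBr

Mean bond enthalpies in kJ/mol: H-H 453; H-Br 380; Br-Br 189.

ΔH ≈ −118 kJ

Bonds broken (reactants):
  Br-Br: 1 × 189 = 189
  H-H: 1 × 453 = 453
  Σ(broken) = 642 kJ
Bonds formed (products):
  H-Br: 2 × 380 = 760
  Σ(formed) = 760 kJ
ΔH = Σ(broken) − Σ(formed) = 642 − 760 = −118 kJ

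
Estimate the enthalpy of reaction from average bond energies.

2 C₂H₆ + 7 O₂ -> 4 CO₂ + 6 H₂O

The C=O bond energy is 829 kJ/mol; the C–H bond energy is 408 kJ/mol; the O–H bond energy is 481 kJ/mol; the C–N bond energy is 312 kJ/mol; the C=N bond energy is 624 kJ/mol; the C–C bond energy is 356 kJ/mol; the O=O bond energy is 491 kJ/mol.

ΔH ≈ −3359 kJ

Bonds broken (reactants):
  C–C: 2 × 356 = 712
  C–H: 12 × 408 = 4896
  O=O: 7 × 491 = 3437
  Σ(broken) = 9045 kJ
Bonds formed (products):
  C=O: 8 × 829 = 6632
  O–H: 12 × 481 = 5772
  Σ(formed) = 12404 kJ
ΔH = Σ(broken) − Σ(formed) = 9045 − 12404 = −3359 kJ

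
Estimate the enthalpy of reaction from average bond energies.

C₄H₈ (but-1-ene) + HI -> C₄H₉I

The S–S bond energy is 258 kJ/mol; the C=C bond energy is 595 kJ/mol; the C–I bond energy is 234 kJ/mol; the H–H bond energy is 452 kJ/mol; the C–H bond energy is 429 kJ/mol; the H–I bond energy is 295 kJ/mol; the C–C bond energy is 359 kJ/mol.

ΔH ≈ −132 kJ

Bonds broken (reactants):
  C–C: 2 × 359 = 718
  C–H: 8 × 429 = 3432
  C=C: 1 × 595 = 595
  H–I: 1 × 295 = 295
  Σ(broken) = 5040 kJ
Bonds formed (products):
  C–C: 3 × 359 = 1077
  C–H: 9 × 429 = 3861
  C–I: 1 × 234 = 234
  Σ(formed) = 5172 kJ
ΔH = Σ(broken) − Σ(formed) = 5040 − 5172 = −132 kJ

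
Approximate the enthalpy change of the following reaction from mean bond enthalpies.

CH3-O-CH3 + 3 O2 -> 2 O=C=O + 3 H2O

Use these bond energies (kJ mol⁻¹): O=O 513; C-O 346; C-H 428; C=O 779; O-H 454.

Bonds broken (reactants):
  C-H: 6 × 428 = 2568
  C-O: 2 × 346 = 692
  O=O: 3 × 513 = 1539
  Σ(broken) = 4799 kJ
Bonds formed (products):
  C=O: 4 × 779 = 3116
  O-H: 6 × 454 = 2724
  Σ(formed) = 5840 kJ
ΔH = Σ(broken) − Σ(formed) = 4799 − 5840 = −1041 kJ

ΔH ≈ −1041 kJ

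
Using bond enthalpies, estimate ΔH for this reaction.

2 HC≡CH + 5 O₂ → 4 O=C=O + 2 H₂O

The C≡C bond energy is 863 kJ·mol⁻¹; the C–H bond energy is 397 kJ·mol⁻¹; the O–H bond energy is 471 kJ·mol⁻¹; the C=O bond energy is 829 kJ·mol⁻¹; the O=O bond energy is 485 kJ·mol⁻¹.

Bonds broken (reactants):
  C≡C: 2 × 863 = 1726
  C–H: 4 × 397 = 1588
  O=O: 5 × 485 = 2425
  Σ(broken) = 5739 kJ
Bonds formed (products):
  C=O: 8 × 829 = 6632
  O–H: 4 × 471 = 1884
  Σ(formed) = 8516 kJ
ΔH = Σ(broken) − Σ(formed) = 5739 − 8516 = −2777 kJ

ΔH ≈ −2777 kJ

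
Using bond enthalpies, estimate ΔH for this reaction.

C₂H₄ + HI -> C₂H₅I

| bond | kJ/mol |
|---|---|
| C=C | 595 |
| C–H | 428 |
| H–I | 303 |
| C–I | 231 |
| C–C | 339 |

ΔH ≈ −100 kJ

Bonds broken (reactants):
  C–H: 4 × 428 = 1712
  C=C: 1 × 595 = 595
  H–I: 1 × 303 = 303
  Σ(broken) = 2610 kJ
Bonds formed (products):
  C–C: 1 × 339 = 339
  C–H: 5 × 428 = 2140
  C–I: 1 × 231 = 231
  Σ(formed) = 2710 kJ
ΔH = Σ(broken) − Σ(formed) = 2610 − 2710 = −100 kJ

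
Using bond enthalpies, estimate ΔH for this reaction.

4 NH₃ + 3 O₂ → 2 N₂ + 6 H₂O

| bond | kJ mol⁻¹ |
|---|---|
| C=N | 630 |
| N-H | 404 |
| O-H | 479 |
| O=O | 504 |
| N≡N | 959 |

ΔH ≈ −1306 kJ

Bonds broken (reactants):
  N-H: 12 × 404 = 4848
  O=O: 3 × 504 = 1512
  Σ(broken) = 6360 kJ
Bonds formed (products):
  N≡N: 2 × 959 = 1918
  O-H: 12 × 479 = 5748
  Σ(formed) = 7666 kJ
ΔH = Σ(broken) − Σ(formed) = 6360 − 7666 = −1306 kJ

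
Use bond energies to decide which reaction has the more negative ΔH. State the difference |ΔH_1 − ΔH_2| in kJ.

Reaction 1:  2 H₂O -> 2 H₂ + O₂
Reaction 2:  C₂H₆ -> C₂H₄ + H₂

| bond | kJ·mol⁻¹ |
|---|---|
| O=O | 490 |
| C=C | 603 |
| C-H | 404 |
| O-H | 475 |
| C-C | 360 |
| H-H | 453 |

Reaction 1:
  Bonds broken (reactants):
    O-H: 4 × 475 = 1900
    Σ(broken) = 1900 kJ
  Bonds formed (products):
    H-H: 2 × 453 = 906
    O=O: 1 × 490 = 490
    Σ(formed) = 1396 kJ
  ΔH_1 = 1900 − 1396 = +504 kJ
Reaction 2:
  Bonds broken (reactants):
    C-C: 1 × 360 = 360
    C-H: 6 × 404 = 2424
    Σ(broken) = 2784 kJ
  Bonds formed (products):
    C-H: 4 × 404 = 1616
    C=C: 1 × 603 = 603
    H-H: 1 × 453 = 453
    Σ(formed) = 2672 kJ
  ΔH_2 = 2784 − 2672 = +112 kJ
ΔH_1 − ΔH_2 = +392 kJ, so reaction 2 has the more negative ΔH; |ΔH_1 − ΔH_2| = 392 kJ.

Reaction 2, by 392 kJ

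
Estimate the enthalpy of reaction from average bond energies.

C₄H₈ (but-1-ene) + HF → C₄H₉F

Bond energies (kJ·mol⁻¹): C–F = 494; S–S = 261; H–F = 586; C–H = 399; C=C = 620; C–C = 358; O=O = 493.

Bonds broken (reactants):
  C–C: 2 × 358 = 716
  C–H: 8 × 399 = 3192
  C=C: 1 × 620 = 620
  H–F: 1 × 586 = 586
  Σ(broken) = 5114 kJ
Bonds formed (products):
  C–C: 3 × 358 = 1074
  C–F: 1 × 494 = 494
  C–H: 9 × 399 = 3591
  Σ(formed) = 5159 kJ
ΔH = Σ(broken) − Σ(formed) = 5114 − 5159 = −45 kJ

ΔH ≈ −45 kJ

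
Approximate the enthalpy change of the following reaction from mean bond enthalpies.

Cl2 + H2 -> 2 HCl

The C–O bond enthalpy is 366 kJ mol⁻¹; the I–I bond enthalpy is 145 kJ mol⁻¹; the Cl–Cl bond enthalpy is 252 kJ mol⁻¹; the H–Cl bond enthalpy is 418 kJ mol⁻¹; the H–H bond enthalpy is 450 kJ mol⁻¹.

ΔH ≈ −134 kJ

Bonds broken (reactants):
  Cl–Cl: 1 × 252 = 252
  H–H: 1 × 450 = 450
  Σ(broken) = 702 kJ
Bonds formed (products):
  H–Cl: 2 × 418 = 836
  Σ(formed) = 836 kJ
ΔH = Σ(broken) − Σ(formed) = 702 − 836 = −134 kJ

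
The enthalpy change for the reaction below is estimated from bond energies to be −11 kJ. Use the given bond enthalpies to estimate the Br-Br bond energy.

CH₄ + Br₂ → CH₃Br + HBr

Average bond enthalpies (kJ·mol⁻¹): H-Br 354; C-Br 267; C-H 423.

Let D be the Br-Br bond energy.
Σ(broken) = 1×D + 4×423 = 1692 + D
Σ(formed) = 1×267 + 3×423 + 1×354 = 1890
ΔH = Σ(broken) − Σ(formed) = (1692 + D) − (1890) = −198 + D
Setting this equal to −11 kJ gives D = 187 kJ/mol.

D(Br-Br) ≈ 187 kJ/mol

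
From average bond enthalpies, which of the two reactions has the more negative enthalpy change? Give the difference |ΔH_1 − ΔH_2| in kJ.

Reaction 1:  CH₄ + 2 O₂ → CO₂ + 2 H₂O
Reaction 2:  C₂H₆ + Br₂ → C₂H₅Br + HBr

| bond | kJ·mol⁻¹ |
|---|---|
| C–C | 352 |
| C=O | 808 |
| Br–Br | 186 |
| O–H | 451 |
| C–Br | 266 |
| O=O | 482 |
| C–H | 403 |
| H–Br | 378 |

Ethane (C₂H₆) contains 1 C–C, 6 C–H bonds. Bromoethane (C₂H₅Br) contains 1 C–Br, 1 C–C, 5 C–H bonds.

Reaction 1:
  Bonds broken (reactants):
    C–H: 4 × 403 = 1612
    O=O: 2 × 482 = 964
    Σ(broken) = 2576 kJ
  Bonds formed (products):
    C=O: 2 × 808 = 1616
    O–H: 4 × 451 = 1804
    Σ(formed) = 3420 kJ
  ΔH_1 = 2576 − 3420 = −844 kJ
Reaction 2:
  Bonds broken (reactants):
    Br–Br: 1 × 186 = 186
    C–C: 1 × 352 = 352
    C–H: 6 × 403 = 2418
    Σ(broken) = 2956 kJ
  Bonds formed (products):
    C–Br: 1 × 266 = 266
    C–C: 1 × 352 = 352
    C–H: 5 × 403 = 2015
    H–Br: 1 × 378 = 378
    Σ(formed) = 3011 kJ
  ΔH_2 = 2956 − 3011 = −55 kJ
ΔH_1 − ΔH_2 = −789 kJ, so reaction 1 has the more negative ΔH; |ΔH_1 − ΔH_2| = 789 kJ.

Reaction 1, by 789 kJ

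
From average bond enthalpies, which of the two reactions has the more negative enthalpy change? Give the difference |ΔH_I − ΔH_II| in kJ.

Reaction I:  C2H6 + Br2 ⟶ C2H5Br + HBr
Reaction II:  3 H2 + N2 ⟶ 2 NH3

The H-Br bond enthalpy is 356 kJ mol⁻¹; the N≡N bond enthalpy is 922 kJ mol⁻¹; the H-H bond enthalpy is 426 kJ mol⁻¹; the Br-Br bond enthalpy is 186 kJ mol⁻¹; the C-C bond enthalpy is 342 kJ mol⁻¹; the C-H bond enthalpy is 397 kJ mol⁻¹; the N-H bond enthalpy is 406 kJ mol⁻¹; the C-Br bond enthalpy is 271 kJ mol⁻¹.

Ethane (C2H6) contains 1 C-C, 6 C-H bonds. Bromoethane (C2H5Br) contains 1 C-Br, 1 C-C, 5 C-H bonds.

Reaction I:
  Bonds broken (reactants):
    Br-Br: 1 × 186 = 186
    C-C: 1 × 342 = 342
    C-H: 6 × 397 = 2382
    Σ(broken) = 2910 kJ
  Bonds formed (products):
    C-Br: 1 × 271 = 271
    C-C: 1 × 342 = 342
    C-H: 5 × 397 = 1985
    H-Br: 1 × 356 = 356
    Σ(formed) = 2954 kJ
  ΔH_I = 2910 − 2954 = −44 kJ
Reaction II:
  Bonds broken (reactants):
    H-H: 3 × 426 = 1278
    N≡N: 1 × 922 = 922
    Σ(broken) = 2200 kJ
  Bonds formed (products):
    N-H: 6 × 406 = 2436
    Σ(formed) = 2436 kJ
  ΔH_II = 2200 − 2436 = −236 kJ
ΔH_I − ΔH_II = +192 kJ, so reaction II has the more negative ΔH; |ΔH_I − ΔH_II| = 192 kJ.

Reaction II, by 192 kJ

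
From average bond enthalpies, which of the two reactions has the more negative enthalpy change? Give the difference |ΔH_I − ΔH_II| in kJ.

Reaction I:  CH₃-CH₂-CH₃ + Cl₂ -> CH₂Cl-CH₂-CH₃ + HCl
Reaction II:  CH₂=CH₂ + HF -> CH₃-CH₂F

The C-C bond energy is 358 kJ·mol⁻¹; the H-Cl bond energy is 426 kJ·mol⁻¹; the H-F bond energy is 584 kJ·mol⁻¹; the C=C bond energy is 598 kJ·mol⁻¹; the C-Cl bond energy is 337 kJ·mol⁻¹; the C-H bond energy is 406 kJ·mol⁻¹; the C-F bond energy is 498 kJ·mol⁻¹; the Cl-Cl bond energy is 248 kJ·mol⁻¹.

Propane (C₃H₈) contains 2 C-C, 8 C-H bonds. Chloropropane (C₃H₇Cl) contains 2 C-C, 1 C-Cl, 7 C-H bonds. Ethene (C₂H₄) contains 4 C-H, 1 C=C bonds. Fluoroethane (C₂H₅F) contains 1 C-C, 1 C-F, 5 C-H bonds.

Reaction I, by 29 kJ

Reaction I:
  Bonds broken (reactants):
    C-C: 2 × 358 = 716
    C-H: 8 × 406 = 3248
    Cl-Cl: 1 × 248 = 248
    Σ(broken) = 4212 kJ
  Bonds formed (products):
    C-C: 2 × 358 = 716
    C-Cl: 1 × 337 = 337
    C-H: 7 × 406 = 2842
    H-Cl: 1 × 426 = 426
    Σ(formed) = 4321 kJ
  ΔH_I = 4212 − 4321 = −109 kJ
Reaction II:
  Bonds broken (reactants):
    C-H: 4 × 406 = 1624
    C=C: 1 × 598 = 598
    H-F: 1 × 584 = 584
    Σ(broken) = 2806 kJ
  Bonds formed (products):
    C-C: 1 × 358 = 358
    C-F: 1 × 498 = 498
    C-H: 5 × 406 = 2030
    Σ(formed) = 2886 kJ
  ΔH_II = 2806 − 2886 = −80 kJ
ΔH_I − ΔH_II = −29 kJ, so reaction I has the more negative ΔH; |ΔH_I − ΔH_II| = 29 kJ.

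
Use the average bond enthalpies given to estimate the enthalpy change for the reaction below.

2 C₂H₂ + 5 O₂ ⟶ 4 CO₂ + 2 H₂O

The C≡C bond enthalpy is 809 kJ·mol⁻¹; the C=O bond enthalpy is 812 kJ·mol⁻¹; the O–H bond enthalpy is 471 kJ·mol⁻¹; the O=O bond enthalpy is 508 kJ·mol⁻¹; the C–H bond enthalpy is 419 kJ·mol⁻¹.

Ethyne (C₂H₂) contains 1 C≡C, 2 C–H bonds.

ΔH ≈ −2546 kJ

Bonds broken (reactants):
  C≡C: 2 × 809 = 1618
  C–H: 4 × 419 = 1676
  O=O: 5 × 508 = 2540
  Σ(broken) = 5834 kJ
Bonds formed (products):
  C=O: 8 × 812 = 6496
  O–H: 4 × 471 = 1884
  Σ(formed) = 8380 kJ
ΔH = Σ(broken) − Σ(formed) = 5834 − 8380 = −2546 kJ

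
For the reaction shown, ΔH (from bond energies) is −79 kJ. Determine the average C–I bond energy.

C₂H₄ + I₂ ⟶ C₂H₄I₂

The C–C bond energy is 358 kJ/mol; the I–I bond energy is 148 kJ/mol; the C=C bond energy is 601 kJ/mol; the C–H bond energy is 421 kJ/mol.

D(C–I) ≈ 235 kJ/mol

Let D be the C–I bond energy.
Σ(broken) = 4×421 + 1×601 + 1×148 = 2433
Σ(formed) = 1×358 + 4×421 + 2×D = 2042 + 2D
ΔH = Σ(broken) − Σ(formed) = (2433) − (2042 + 2D) = +391 − 2D
Setting this equal to −79 kJ gives 2D = 470, so D = 235 kJ/mol.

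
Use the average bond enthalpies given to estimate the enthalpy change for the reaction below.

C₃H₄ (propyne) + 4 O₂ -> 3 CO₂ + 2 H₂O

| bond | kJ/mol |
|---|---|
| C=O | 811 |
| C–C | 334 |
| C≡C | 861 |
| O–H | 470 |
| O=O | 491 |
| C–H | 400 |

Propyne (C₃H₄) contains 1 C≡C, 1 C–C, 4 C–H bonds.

ΔH ≈ −1987 kJ

Bonds broken (reactants):
  C≡C: 1 × 861 = 861
  C–C: 1 × 334 = 334
  C–H: 4 × 400 = 1600
  O=O: 4 × 491 = 1964
  Σ(broken) = 4759 kJ
Bonds formed (products):
  C=O: 6 × 811 = 4866
  O–H: 4 × 470 = 1880
  Σ(formed) = 6746 kJ
ΔH = Σ(broken) − Σ(formed) = 4759 − 6746 = −1987 kJ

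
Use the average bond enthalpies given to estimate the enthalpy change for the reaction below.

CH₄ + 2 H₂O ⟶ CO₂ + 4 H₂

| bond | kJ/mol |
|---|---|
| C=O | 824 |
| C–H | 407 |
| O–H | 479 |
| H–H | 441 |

ΔH ≈ +132 kJ

Bonds broken (reactants):
  C–H: 4 × 407 = 1628
  O–H: 4 × 479 = 1916
  Σ(broken) = 3544 kJ
Bonds formed (products):
  C=O: 2 × 824 = 1648
  H–H: 4 × 441 = 1764
  Σ(formed) = 3412 kJ
ΔH = Σ(broken) − Σ(formed) = 3544 − 3412 = +132 kJ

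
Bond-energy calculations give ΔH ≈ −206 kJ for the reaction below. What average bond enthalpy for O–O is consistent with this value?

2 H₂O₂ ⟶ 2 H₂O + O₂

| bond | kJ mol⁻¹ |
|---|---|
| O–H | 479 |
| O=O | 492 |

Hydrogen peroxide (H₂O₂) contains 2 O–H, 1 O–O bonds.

D(O–O) ≈ 143 kJ/mol

Let D be the O–O bond energy.
Σ(broken) = 4×479 + 2×D = 1916 + 2D
Σ(formed) = 4×479 + 1×492 = 2408
ΔH = Σ(broken) − Σ(formed) = (1916 + 2D) − (2408) = −492 + 2D
Setting this equal to −206 kJ gives 2D = 286, so D = 143 kJ/mol.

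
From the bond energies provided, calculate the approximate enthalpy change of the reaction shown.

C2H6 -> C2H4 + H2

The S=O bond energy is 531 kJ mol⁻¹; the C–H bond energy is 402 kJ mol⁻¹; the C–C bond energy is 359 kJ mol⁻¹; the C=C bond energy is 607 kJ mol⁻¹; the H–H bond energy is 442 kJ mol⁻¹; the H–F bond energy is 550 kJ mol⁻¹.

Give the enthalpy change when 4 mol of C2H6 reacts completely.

Bonds broken (reactants):
  C–C: 1 × 359 = 359
  C–H: 6 × 402 = 2412
  Σ(broken) = 2771 kJ
Bonds formed (products):
  C–H: 4 × 402 = 1608
  C=C: 1 × 607 = 607
  H–H: 1 × 442 = 442
  Σ(formed) = 2657 kJ
ΔH = Σ(broken) − Σ(formed) = 2771 − 2657 = +114 kJ
For 4× the reaction as written: 4 × (+114) = +456 kJ

ΔH = +456 kJ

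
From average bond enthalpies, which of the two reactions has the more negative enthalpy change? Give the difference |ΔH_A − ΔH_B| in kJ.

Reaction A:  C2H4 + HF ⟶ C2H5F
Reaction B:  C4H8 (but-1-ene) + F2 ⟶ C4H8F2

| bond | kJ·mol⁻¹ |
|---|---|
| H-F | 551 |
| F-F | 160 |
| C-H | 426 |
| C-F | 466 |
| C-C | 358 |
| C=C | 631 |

Reaction B, by 431 kJ

Reaction A:
  Bonds broken (reactants):
    C-H: 4 × 426 = 1704
    C=C: 1 × 631 = 631
    H-F: 1 × 551 = 551
    Σ(broken) = 2886 kJ
  Bonds formed (products):
    C-C: 1 × 358 = 358
    C-F: 1 × 466 = 466
    C-H: 5 × 426 = 2130
    Σ(formed) = 2954 kJ
  ΔH_A = 2886 − 2954 = −68 kJ
Reaction B:
  Bonds broken (reactants):
    C-C: 2 × 358 = 716
    C-H: 8 × 426 = 3408
    C=C: 1 × 631 = 631
    F-F: 1 × 160 = 160
    Σ(broken) = 4915 kJ
  Bonds formed (products):
    C-C: 3 × 358 = 1074
    C-F: 2 × 466 = 932
    C-H: 8 × 426 = 3408
    Σ(formed) = 5414 kJ
  ΔH_B = 4915 − 5414 = −499 kJ
ΔH_A − ΔH_B = +431 kJ, so reaction B has the more negative ΔH; |ΔH_A − ΔH_B| = 431 kJ.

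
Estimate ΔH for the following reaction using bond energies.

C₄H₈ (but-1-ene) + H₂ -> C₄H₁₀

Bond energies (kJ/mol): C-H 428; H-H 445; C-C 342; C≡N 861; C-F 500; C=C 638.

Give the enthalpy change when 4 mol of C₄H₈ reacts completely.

ΔH = −460 kJ

Bonds broken (reactants):
  C-C: 2 × 342 = 684
  C-H: 8 × 428 = 3424
  C=C: 1 × 638 = 638
  H-H: 1 × 445 = 445
  Σ(broken) = 5191 kJ
Bonds formed (products):
  C-C: 3 × 342 = 1026
  C-H: 10 × 428 = 4280
  Σ(formed) = 5306 kJ
ΔH = Σ(broken) − Σ(formed) = 5191 − 5306 = −115 kJ
For 4× the reaction as written: 4 × (−115) = −460 kJ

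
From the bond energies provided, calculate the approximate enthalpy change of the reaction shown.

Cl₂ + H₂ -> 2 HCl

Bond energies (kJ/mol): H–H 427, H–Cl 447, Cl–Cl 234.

ΔH ≈ −233 kJ

Bonds broken (reactants):
  Cl–Cl: 1 × 234 = 234
  H–H: 1 × 427 = 427
  Σ(broken) = 661 kJ
Bonds formed (products):
  H–Cl: 2 × 447 = 894
  Σ(formed) = 894 kJ
ΔH = Σ(broken) − Σ(formed) = 661 − 894 = −233 kJ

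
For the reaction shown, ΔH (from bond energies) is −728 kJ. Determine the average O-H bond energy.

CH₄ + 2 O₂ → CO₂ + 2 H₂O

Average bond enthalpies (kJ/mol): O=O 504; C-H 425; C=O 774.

Let D be the O-H bond energy.
Σ(broken) = 4×425 + 2×504 = 2708
Σ(formed) = 2×774 + 4×D = 1548 + 4D
ΔH = Σ(broken) − Σ(formed) = (2708) − (1548 + 4D) = +1160 − 4D
Setting this equal to −728 kJ gives 4D = 1888, so D = 472 kJ/mol.

D(O-H) ≈ 472 kJ/mol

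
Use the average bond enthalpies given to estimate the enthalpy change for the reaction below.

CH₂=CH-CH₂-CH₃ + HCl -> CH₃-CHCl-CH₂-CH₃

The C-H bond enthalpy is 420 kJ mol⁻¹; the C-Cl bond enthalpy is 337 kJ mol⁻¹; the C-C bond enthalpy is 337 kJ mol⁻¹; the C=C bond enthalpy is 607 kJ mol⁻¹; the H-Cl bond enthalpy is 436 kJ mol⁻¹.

ΔH ≈ −51 kJ

Bonds broken (reactants):
  C-C: 2 × 337 = 674
  C-H: 8 × 420 = 3360
  C=C: 1 × 607 = 607
  H-Cl: 1 × 436 = 436
  Σ(broken) = 5077 kJ
Bonds formed (products):
  C-C: 3 × 337 = 1011
  C-Cl: 1 × 337 = 337
  C-H: 9 × 420 = 3780
  Σ(formed) = 5128 kJ
ΔH = Σ(broken) − Σ(formed) = 5077 − 5128 = −51 kJ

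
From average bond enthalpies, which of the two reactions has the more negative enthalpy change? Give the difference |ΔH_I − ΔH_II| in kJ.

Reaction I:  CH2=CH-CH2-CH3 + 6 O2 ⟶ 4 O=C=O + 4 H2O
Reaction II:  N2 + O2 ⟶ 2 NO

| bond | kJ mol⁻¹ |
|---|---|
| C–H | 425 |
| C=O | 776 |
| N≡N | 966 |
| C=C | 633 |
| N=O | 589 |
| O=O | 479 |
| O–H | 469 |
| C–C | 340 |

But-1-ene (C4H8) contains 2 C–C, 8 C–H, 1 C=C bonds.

Reaction I, by 2640 kJ

Reaction I:
  Bonds broken (reactants):
    C–C: 2 × 340 = 680
    C–H: 8 × 425 = 3400
    C=C: 1 × 633 = 633
    O=O: 6 × 479 = 2874
    Σ(broken) = 7587 kJ
  Bonds formed (products):
    C=O: 8 × 776 = 6208
    O–H: 8 × 469 = 3752
    Σ(formed) = 9960 kJ
  ΔH_I = 7587 − 9960 = −2373 kJ
Reaction II:
  Bonds broken (reactants):
    N≡N: 1 × 966 = 966
    O=O: 1 × 479 = 479
    Σ(broken) = 1445 kJ
  Bonds formed (products):
    N=O: 2 × 589 = 1178
    Σ(formed) = 1178 kJ
  ΔH_II = 1445 − 1178 = +267 kJ
ΔH_I − ΔH_II = −2640 kJ, so reaction I has the more negative ΔH; |ΔH_I − ΔH_II| = 2640 kJ.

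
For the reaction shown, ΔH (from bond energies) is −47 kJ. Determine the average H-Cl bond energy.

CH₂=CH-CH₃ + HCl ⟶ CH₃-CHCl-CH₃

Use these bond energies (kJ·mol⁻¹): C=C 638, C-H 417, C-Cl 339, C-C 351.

D(H-Cl) ≈ 422 kJ/mol

Let D be the H-Cl bond energy.
Σ(broken) = 1×351 + 6×417 + 1×638 + 1×D = 3491 + D
Σ(formed) = 2×351 + 1×339 + 7×417 = 3960
ΔH = Σ(broken) − Σ(formed) = (3491 + D) − (3960) = −469 + D
Setting this equal to −47 kJ gives D = 422 kJ/mol.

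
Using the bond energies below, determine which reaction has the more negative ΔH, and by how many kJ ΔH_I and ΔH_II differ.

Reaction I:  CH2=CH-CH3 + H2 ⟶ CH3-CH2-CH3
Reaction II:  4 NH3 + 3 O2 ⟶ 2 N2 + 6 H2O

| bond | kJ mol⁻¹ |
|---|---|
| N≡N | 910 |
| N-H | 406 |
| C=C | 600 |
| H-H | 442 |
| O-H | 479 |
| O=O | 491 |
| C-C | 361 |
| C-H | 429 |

Reaction II, by 1046 kJ

Reaction I:
  Bonds broken (reactants):
    C-C: 1 × 361 = 361
    C-H: 6 × 429 = 2574
    C=C: 1 × 600 = 600
    H-H: 1 × 442 = 442
    Σ(broken) = 3977 kJ
  Bonds formed (products):
    C-C: 2 × 361 = 722
    C-H: 8 × 429 = 3432
    Σ(formed) = 4154 kJ
  ΔH_I = 3977 − 4154 = −177 kJ
Reaction II:
  Bonds broken (reactants):
    N-H: 12 × 406 = 4872
    O=O: 3 × 491 = 1473
    Σ(broken) = 6345 kJ
  Bonds formed (products):
    N≡N: 2 × 910 = 1820
    O-H: 12 × 479 = 5748
    Σ(formed) = 7568 kJ
  ΔH_II = 6345 − 7568 = −1223 kJ
ΔH_I − ΔH_II = +1046 kJ, so reaction II has the more negative ΔH; |ΔH_I − ΔH_II| = 1046 kJ.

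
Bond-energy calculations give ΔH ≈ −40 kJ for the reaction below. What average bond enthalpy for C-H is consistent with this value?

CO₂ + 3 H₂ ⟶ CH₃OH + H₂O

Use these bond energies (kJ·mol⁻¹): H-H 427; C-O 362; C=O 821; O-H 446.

Let D be the C-H bond energy.
Σ(broken) = 2×821 + 3×427 = 2923
Σ(formed) = 3×D + 1×362 + 3×446 = 1700 + 3D
ΔH = Σ(broken) − Σ(formed) = (2923) − (1700 + 3D) = +1223 − 3D
Setting this equal to −40 kJ gives 3D = 1263, so D = 421 kJ/mol.

D(C-H) ≈ 421 kJ/mol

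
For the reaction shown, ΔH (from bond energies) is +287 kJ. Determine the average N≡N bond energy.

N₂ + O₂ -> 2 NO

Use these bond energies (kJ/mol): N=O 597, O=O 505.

D(N≡N) ≈ 976 kJ/mol

Let D be the N≡N bond energy.
Σ(broken) = 1×D + 1×505 = 505 + D
Σ(formed) = 2×597 = 1194
ΔH = Σ(broken) − Σ(formed) = (505 + D) − (1194) = −689 + D
Setting this equal to +287 kJ gives D = 976 kJ/mol.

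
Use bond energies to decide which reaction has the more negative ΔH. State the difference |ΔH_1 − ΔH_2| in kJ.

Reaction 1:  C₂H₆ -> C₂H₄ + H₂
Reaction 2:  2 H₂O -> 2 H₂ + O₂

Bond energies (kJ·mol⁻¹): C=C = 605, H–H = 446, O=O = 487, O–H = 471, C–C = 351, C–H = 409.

Reaction 1, by 387 kJ

Reaction 1:
  Bonds broken (reactants):
    C–C: 1 × 351 = 351
    C–H: 6 × 409 = 2454
    Σ(broken) = 2805 kJ
  Bonds formed (products):
    C–H: 4 × 409 = 1636
    C=C: 1 × 605 = 605
    H–H: 1 × 446 = 446
    Σ(formed) = 2687 kJ
  ΔH_1 = 2805 − 2687 = +118 kJ
Reaction 2:
  Bonds broken (reactants):
    O–H: 4 × 471 = 1884
    Σ(broken) = 1884 kJ
  Bonds formed (products):
    H–H: 2 × 446 = 892
    O=O: 1 × 487 = 487
    Σ(formed) = 1379 kJ
  ΔH_2 = 1884 − 1379 = +505 kJ
ΔH_1 − ΔH_2 = −387 kJ, so reaction 1 has the more negative ΔH; |ΔH_1 − ΔH_2| = 387 kJ.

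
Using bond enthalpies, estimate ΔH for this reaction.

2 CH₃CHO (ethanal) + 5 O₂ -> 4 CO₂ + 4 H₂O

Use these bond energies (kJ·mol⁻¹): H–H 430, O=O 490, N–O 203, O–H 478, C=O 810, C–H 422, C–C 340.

Bonds broken (reactants):
  C–C: 2 × 340 = 680
  C–H: 8 × 422 = 3376
  C=O: 2 × 810 = 1620
  O=O: 5 × 490 = 2450
  Σ(broken) = 8126 kJ
Bonds formed (products):
  C=O: 8 × 810 = 6480
  O–H: 8 × 478 = 3824
  Σ(formed) = 10304 kJ
ΔH = Σ(broken) − Σ(formed) = 8126 − 10304 = −2178 kJ

ΔH ≈ −2178 kJ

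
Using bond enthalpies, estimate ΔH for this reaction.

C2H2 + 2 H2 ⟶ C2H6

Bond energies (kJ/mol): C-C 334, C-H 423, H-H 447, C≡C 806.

ΔH ≈ −326 kJ

Bonds broken (reactants):
  C≡C: 1 × 806 = 806
  C-H: 2 × 423 = 846
  H-H: 2 × 447 = 894
  Σ(broken) = 2546 kJ
Bonds formed (products):
  C-C: 1 × 334 = 334
  C-H: 6 × 423 = 2538
  Σ(formed) = 2872 kJ
ΔH = Σ(broken) − Σ(formed) = 2546 − 2872 = −326 kJ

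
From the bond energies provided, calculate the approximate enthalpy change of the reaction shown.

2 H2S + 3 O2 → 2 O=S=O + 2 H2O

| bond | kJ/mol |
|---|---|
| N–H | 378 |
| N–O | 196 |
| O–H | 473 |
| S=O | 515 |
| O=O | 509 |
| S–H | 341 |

ΔH ≈ −1061 kJ

Bonds broken (reactants):
  O=O: 3 × 509 = 1527
  S–H: 4 × 341 = 1364
  Σ(broken) = 2891 kJ
Bonds formed (products):
  O–H: 4 × 473 = 1892
  S=O: 4 × 515 = 2060
  Σ(formed) = 3952 kJ
ΔH = Σ(broken) − Σ(formed) = 2891 − 3952 = −1061 kJ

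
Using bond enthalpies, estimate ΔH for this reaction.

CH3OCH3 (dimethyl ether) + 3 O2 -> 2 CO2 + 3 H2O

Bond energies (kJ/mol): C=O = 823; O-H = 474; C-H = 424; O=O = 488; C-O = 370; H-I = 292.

Bonds broken (reactants):
  C-H: 6 × 424 = 2544
  C-O: 2 × 370 = 740
  O=O: 3 × 488 = 1464
  Σ(broken) = 4748 kJ
Bonds formed (products):
  C=O: 4 × 823 = 3292
  O-H: 6 × 474 = 2844
  Σ(formed) = 6136 kJ
ΔH = Σ(broken) − Σ(formed) = 4748 − 6136 = −1388 kJ

ΔH ≈ −1388 kJ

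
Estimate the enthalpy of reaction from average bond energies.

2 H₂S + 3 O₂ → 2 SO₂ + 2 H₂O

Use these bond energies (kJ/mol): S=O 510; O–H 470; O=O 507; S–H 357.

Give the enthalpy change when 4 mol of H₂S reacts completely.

ΔH = −1942 kJ

Bonds broken (reactants):
  O=O: 3 × 507 = 1521
  S–H: 4 × 357 = 1428
  Σ(broken) = 2949 kJ
Bonds formed (products):
  O–H: 4 × 470 = 1880
  S=O: 4 × 510 = 2040
  Σ(formed) = 3920 kJ
ΔH = Σ(broken) − Σ(formed) = 2949 − 3920 = −971 kJ
For 2× the reaction as written: 2 × (−971) = −1942 kJ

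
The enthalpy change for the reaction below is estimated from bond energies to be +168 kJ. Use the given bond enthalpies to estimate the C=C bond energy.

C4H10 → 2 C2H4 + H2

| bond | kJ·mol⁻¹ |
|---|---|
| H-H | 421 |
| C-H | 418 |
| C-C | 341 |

D(C=C) ≈ 635 kJ/mol

Let D be the C=C bond energy.
Σ(broken) = 3×341 + 10×418 = 5203
Σ(formed) = 8×418 + 2×D + 1×421 = 3765 + 2D
ΔH = Σ(broken) − Σ(formed) = (5203) − (3765 + 2D) = +1438 − 2D
Setting this equal to +168 kJ gives 2D = 1270, so D = 635 kJ/mol.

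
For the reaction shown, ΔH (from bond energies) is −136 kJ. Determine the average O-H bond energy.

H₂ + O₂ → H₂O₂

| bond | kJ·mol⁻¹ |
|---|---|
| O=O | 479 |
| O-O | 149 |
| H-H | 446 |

Let D be the O-H bond energy.
Σ(broken) = 1×446 + 1×479 = 925
Σ(formed) = 2×D + 1×149 = 149 + 2D
ΔH = Σ(broken) − Σ(formed) = (925) − (149 + 2D) = +776 − 2D
Setting this equal to −136 kJ gives 2D = 912, so D = 456 kJ/mol.

D(O-H) ≈ 456 kJ/mol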